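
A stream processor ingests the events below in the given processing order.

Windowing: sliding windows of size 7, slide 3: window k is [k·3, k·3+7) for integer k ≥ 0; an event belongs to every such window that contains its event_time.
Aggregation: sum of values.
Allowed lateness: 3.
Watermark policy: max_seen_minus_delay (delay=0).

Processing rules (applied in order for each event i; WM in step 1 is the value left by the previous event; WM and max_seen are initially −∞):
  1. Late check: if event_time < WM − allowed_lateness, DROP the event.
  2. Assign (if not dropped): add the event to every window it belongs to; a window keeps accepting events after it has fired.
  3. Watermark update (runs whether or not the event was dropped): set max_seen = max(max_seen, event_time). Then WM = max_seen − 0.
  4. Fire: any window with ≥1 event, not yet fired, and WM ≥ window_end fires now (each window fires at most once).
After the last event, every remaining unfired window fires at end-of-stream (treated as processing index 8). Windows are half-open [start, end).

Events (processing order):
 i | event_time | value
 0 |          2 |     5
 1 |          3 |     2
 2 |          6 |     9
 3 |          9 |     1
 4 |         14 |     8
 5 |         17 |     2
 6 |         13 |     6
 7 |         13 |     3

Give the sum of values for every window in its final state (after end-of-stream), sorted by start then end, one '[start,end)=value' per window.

[0,7)=16 [3,10)=12 [6,13)=10 [9,16)=9 [12,19)=10 [15,22)=2

i=0 t=2 v=5: → [0,7); WM=2
i=1 t=3 v=2: → [3,10),[0,7); WM=3
i=2 t=6 v=9: → [6,13),[3,10),[0,7); WM=6
i=3 t=9 v=1: → [9,16),[6,13),[3,10); WM=9; [0,7) fires=16
i=4 t=14 v=8: → [12,19),[9,16); WM=14; [3,10) fires=12 [6,13) fires=10
i=5 t=17 v=2: → [15,22),[12,19); WM=17; [9,16) fires=9
i=6 t=13 v=6: DROP (t<17-3); WM=17
i=7 t=13 v=3: DROP (t<17-3); WM=17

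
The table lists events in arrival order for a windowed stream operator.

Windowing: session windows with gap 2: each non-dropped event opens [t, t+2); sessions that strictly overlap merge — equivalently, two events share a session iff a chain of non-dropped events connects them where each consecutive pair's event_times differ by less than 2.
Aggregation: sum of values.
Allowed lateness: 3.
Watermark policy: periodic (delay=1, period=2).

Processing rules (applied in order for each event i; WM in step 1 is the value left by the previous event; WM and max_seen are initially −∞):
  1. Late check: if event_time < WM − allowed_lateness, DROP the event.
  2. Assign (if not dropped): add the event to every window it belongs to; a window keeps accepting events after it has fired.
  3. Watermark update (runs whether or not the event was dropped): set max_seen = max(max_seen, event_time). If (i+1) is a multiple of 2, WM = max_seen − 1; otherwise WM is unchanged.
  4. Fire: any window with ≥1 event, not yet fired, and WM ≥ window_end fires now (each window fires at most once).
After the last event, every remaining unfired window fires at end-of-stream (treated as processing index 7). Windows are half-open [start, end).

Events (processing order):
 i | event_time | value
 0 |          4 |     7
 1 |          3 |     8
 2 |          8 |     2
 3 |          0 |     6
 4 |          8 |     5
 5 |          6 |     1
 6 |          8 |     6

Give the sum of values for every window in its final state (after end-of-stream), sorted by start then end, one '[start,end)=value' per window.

[0,2)=6 [3,6)=15 [6,8)=1 [8,10)=13

i=0 t=4 v=7: → [4,6); WM=−∞
i=1 t=3 v=8: → [3,6); WM=3
i=2 t=8 v=2: → [8,10); WM=3
i=3 t=0 v=6: → [0,2); WM=7
i=4 t=8 v=5: → [8,10); WM=7
i=5 t=6 v=1: → [6,8); WM=7
i=6 t=8 v=6: → [8,10); WM=7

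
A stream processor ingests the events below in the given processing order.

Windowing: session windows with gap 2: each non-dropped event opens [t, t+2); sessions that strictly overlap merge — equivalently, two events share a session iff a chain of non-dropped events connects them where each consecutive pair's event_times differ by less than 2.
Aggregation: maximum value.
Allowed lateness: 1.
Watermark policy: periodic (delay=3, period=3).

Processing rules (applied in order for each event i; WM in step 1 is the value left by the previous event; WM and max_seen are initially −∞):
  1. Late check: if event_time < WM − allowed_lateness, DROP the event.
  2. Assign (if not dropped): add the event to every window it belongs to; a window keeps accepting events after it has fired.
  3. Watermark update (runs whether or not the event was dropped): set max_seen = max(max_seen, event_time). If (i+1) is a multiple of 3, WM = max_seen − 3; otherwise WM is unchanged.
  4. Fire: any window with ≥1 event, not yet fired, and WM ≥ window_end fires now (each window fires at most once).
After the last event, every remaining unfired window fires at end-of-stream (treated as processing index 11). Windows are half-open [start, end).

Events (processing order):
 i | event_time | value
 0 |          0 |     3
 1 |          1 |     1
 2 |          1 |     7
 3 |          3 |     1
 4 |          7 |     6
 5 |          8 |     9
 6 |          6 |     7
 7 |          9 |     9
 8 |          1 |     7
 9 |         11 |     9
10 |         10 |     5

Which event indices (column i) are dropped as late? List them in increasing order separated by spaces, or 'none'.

i=0 t=0 v=3: → [0,2); WM=−∞
i=1 t=1 v=1: → [0,3); WM=−∞
i=2 t=1 v=7: → [0,3); WM=-2
i=3 t=3 v=1: → [3,5); WM=-2
i=4 t=7 v=6: → [7,9); WM=-2
i=5 t=8 v=9: → [7,10); WM=5
i=6 t=6 v=7: → [6,10); WM=5
i=7 t=9 v=9: → [6,11); WM=5
i=8 t=1 v=7: DROP (t<5-1); WM=6
i=9 t=11 v=9: → [11,13); WM=6
i=10 t=10 v=5: → [6,13); WM=6

8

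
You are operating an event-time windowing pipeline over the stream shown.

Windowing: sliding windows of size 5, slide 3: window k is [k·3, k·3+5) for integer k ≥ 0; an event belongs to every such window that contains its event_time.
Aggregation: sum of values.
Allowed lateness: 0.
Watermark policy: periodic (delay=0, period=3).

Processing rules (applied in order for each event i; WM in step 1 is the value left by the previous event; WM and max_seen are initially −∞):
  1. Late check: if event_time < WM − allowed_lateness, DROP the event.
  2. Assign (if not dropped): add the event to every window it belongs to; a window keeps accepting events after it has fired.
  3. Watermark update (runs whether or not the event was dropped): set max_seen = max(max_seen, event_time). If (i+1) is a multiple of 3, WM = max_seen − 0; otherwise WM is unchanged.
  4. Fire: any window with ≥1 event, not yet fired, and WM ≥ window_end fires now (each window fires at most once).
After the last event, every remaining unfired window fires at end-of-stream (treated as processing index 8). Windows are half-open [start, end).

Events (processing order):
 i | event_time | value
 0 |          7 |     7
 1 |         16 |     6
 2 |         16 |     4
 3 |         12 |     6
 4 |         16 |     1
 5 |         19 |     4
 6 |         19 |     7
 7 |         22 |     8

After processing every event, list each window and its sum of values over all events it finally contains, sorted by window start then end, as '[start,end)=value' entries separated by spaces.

i=0 t=7 v=7: → [6,11),[3,8); WM=−∞
i=1 t=16 v=6: → [15,20),[12,17); WM=−∞
i=2 t=16 v=4: → [15,20),[12,17); WM=16; [3,8) fires=7 [6,11) fires=7
i=3 t=12 v=6: DROP (t<16-0); WM=16
i=4 t=16 v=1: → [15,20),[12,17); WM=16
i=5 t=19 v=4: → [18,23),[15,20); WM=19; [12,17) fires=11
i=6 t=19 v=7: → [18,23),[15,20); WM=19
i=7 t=22 v=8: → [21,26),[18,23); WM=19

[3,8)=7 [6,11)=7 [12,17)=11 [15,20)=22 [18,23)=19 [21,26)=8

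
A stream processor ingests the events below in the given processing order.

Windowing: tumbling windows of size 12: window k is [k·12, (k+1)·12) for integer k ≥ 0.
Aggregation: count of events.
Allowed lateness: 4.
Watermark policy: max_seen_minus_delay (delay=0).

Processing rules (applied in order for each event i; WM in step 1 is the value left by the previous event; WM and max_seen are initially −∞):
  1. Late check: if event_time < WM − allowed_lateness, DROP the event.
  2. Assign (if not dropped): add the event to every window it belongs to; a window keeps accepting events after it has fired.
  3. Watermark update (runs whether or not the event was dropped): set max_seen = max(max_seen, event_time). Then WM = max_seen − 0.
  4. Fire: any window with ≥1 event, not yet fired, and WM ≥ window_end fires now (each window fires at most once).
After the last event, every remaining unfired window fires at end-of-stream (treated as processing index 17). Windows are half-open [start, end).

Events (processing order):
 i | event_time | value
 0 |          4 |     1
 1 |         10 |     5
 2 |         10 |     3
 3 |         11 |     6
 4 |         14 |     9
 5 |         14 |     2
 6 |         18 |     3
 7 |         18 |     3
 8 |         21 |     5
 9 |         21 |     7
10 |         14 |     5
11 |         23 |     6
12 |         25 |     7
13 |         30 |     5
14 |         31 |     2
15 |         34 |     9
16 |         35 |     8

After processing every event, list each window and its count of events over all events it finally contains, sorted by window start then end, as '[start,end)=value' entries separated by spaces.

i=0 t=4 v=1: → [0,12); WM=4
i=1 t=10 v=5: → [0,12); WM=10
i=2 t=10 v=3: → [0,12); WM=10
i=3 t=11 v=6: → [0,12); WM=11
i=4 t=14 v=9: → [12,24); WM=14; [0,12) fires=4
i=5 t=14 v=2: → [12,24); WM=14
i=6 t=18 v=3: → [12,24); WM=18
i=7 t=18 v=3: → [12,24); WM=18
i=8 t=21 v=5: → [12,24); WM=21
i=9 t=21 v=7: → [12,24); WM=21
i=10 t=14 v=5: DROP (t<21-4); WM=21
i=11 t=23 v=6: → [12,24); WM=23
i=12 t=25 v=7: → [24,36); WM=25; [12,24) fires=7
i=13 t=30 v=5: → [24,36); WM=30
i=14 t=31 v=2: → [24,36); WM=31
i=15 t=34 v=9: → [24,36); WM=34
i=16 t=35 v=8: → [24,36); WM=35

[0,12)=4 [12,24)=7 [24,36)=5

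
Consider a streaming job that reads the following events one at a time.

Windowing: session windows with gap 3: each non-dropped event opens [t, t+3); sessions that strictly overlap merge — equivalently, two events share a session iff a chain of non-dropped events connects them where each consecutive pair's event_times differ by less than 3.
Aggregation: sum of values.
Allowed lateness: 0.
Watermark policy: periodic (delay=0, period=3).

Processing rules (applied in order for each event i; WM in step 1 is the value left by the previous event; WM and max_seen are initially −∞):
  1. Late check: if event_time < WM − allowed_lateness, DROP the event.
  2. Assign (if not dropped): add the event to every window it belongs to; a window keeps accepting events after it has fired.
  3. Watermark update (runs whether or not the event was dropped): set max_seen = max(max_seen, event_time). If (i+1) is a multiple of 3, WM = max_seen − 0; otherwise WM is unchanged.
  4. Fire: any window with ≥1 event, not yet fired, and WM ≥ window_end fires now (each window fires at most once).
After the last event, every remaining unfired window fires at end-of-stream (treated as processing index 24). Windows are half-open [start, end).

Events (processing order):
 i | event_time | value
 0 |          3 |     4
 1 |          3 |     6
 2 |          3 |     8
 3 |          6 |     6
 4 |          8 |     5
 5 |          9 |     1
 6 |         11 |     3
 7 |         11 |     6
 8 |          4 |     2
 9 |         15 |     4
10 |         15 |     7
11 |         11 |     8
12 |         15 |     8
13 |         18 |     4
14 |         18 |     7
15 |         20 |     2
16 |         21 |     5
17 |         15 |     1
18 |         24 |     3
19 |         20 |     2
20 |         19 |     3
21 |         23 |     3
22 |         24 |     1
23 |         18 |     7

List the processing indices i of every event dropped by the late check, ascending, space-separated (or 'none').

i=0 t=3 v=4: → [3,6); WM=−∞
i=1 t=3 v=6: → [3,6); WM=−∞
i=2 t=3 v=8: → [3,6); WM=3
i=3 t=6 v=6: → [6,9); WM=3
i=4 t=8 v=5: → [6,11); WM=3
i=5 t=9 v=1: → [6,12); WM=9
i=6 t=11 v=3: → [6,14); WM=9
i=7 t=11 v=6: → [6,14); WM=9
i=8 t=4 v=2: DROP (t<9-0); WM=11
i=9 t=15 v=4: → [15,18); WM=11
i=10 t=15 v=7: → [15,18); WM=11
i=11 t=11 v=8: → [6,14); WM=15
i=12 t=15 v=8: → [15,18); WM=15
i=13 t=18 v=4: → [18,21); WM=15
i=14 t=18 v=7: → [18,21); WM=18
i=15 t=20 v=2: → [18,23); WM=18
i=16 t=21 v=5: → [18,24); WM=18
i=17 t=15 v=1: DROP (t<18-0); WM=21
i=18 t=24 v=3: → [24,27); WM=21
i=19 t=20 v=2: DROP (t<21-0); WM=21
i=20 t=19 v=3: DROP (t<21-0); WM=24
i=21 t=23 v=3: DROP (t<24-0); WM=24
i=22 t=24 v=1: → [24,27); WM=24
i=23 t=18 v=7: DROP (t<24-0); WM=24

8 17 19 20 21 23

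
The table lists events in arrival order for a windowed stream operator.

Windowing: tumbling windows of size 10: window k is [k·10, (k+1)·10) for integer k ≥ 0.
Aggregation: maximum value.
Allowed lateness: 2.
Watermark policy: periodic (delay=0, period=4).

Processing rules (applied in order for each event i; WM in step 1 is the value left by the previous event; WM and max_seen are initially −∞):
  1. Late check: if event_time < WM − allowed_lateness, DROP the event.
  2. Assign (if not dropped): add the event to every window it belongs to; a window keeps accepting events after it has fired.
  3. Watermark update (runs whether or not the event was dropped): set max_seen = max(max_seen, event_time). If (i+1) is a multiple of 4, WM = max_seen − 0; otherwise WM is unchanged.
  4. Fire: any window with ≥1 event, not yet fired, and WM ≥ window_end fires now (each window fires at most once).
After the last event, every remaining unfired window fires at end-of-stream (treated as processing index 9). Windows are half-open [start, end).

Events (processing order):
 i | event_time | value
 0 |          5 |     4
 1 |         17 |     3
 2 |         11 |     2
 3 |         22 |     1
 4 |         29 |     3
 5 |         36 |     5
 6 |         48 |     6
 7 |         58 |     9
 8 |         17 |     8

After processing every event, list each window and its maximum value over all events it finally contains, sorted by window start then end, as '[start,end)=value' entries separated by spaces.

[0,10)=4 [10,20)=3 [20,30)=3 [30,40)=5 [40,50)=6 [50,60)=9

i=0 t=5 v=4: → [0,10); WM=−∞
i=1 t=17 v=3: → [10,20); WM=−∞
i=2 t=11 v=2: → [10,20); WM=−∞
i=3 t=22 v=1: → [20,30); WM=22; [0,10) fires=4 [10,20) fires=3
i=4 t=29 v=3: → [20,30); WM=22
i=5 t=36 v=5: → [30,40); WM=22
i=6 t=48 v=6: → [40,50); WM=22
i=7 t=58 v=9: → [50,60); WM=58; [20,30) fires=3 [30,40) fires=5 [40,50) fires=6
i=8 t=17 v=8: DROP (t<58-2); WM=58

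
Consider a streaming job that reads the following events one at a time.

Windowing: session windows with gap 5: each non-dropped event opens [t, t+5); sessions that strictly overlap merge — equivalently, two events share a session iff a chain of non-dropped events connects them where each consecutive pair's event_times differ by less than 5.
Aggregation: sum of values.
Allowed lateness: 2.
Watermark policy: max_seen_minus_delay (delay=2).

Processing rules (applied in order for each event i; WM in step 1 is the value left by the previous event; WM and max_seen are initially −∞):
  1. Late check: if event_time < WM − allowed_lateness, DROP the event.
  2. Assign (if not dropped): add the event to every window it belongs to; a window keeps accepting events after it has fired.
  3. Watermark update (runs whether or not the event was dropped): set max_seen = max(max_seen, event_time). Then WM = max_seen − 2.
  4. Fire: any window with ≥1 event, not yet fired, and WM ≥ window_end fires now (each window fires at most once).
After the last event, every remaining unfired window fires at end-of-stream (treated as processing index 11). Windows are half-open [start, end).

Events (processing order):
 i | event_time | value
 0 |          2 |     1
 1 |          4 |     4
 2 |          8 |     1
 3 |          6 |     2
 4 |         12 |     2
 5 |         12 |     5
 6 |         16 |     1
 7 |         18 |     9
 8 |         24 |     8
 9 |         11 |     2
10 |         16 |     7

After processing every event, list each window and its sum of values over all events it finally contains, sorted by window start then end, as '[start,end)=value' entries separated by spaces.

[2,23)=25 [24,29)=8

i=0 t=2 v=1: → [2,7); WM=0
i=1 t=4 v=4: → [2,9); WM=2
i=2 t=8 v=1: → [2,13); WM=6
i=3 t=6 v=2: → [2,13); WM=6
i=4 t=12 v=2: → [2,17); WM=10
i=5 t=12 v=5: → [2,17); WM=10
i=6 t=16 v=1: → [2,21); WM=14
i=7 t=18 v=9: → [2,23); WM=16
i=8 t=24 v=8: → [24,29); WM=22
i=9 t=11 v=2: DROP (t<22-2); WM=22
i=10 t=16 v=7: DROP (t<22-2); WM=22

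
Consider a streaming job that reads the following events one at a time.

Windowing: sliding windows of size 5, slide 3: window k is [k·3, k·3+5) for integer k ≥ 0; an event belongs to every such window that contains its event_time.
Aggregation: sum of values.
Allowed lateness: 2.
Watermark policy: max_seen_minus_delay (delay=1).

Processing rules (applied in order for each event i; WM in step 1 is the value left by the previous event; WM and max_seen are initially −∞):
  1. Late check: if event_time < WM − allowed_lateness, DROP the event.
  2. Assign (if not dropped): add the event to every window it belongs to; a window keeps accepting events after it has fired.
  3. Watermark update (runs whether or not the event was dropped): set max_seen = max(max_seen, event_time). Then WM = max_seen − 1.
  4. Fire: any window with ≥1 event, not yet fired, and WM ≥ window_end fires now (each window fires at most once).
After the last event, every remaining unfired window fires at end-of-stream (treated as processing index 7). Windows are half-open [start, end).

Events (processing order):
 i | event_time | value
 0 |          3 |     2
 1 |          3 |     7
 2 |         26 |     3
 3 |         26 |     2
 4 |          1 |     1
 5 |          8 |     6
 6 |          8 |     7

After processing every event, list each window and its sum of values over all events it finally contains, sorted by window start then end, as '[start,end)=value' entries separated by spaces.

[0,5)=9 [3,8)=9 [24,29)=5

i=0 t=3 v=2: → [3,8),[0,5); WM=2
i=1 t=3 v=7: → [3,8),[0,5); WM=2
i=2 t=26 v=3: → [24,29); WM=25; [0,5) fires=9 [3,8) fires=9
i=3 t=26 v=2: → [24,29); WM=25
i=4 t=1 v=1: DROP (t<25-2); WM=25
i=5 t=8 v=6: DROP (t<25-2); WM=25
i=6 t=8 v=7: DROP (t<25-2); WM=25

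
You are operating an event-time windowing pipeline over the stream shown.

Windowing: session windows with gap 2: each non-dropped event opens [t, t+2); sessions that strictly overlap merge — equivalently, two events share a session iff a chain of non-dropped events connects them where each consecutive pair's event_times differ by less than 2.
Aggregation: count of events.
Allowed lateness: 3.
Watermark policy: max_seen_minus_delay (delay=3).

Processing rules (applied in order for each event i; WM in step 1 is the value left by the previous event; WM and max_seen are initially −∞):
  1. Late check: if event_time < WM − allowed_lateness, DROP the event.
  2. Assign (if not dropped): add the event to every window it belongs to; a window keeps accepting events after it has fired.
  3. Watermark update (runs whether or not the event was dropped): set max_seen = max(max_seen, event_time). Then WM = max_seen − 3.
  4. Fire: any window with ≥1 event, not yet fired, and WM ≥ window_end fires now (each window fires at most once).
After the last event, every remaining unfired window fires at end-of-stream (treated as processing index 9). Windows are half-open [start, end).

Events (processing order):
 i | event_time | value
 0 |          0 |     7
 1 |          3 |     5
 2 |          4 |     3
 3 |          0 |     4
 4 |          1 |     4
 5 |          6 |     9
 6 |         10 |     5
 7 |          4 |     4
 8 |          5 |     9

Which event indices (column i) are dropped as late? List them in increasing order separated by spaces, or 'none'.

i=0 t=0 v=7: → [0,2); WM=-3
i=1 t=3 v=5: → [3,5); WM=0
i=2 t=4 v=3: → [3,6); WM=1
i=3 t=0 v=4: → [0,2); WM=1
i=4 t=1 v=4: → [0,3); WM=1
i=5 t=6 v=9: → [6,8); WM=3
i=6 t=10 v=5: → [10,12); WM=7
i=7 t=4 v=4: → [3,6); WM=7
i=8 t=5 v=9: → [3,8); WM=7

none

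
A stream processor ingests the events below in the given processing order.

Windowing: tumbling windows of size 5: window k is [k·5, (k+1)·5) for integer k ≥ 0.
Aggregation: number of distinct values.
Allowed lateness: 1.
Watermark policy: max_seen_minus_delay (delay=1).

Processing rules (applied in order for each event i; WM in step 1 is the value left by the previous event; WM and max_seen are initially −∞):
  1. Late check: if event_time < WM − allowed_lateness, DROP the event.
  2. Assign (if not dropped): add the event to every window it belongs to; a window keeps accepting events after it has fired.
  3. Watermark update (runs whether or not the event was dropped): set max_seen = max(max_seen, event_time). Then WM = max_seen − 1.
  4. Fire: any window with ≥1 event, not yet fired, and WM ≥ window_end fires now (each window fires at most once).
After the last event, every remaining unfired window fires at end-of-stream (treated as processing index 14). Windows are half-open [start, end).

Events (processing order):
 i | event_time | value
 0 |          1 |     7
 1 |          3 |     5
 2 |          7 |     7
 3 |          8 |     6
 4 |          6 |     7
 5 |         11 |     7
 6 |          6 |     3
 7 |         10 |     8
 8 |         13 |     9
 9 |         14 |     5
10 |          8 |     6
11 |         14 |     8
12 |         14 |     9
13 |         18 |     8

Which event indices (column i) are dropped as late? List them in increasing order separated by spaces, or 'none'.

6 10

i=0 t=1 v=7: → [0,5); WM=0
i=1 t=3 v=5: → [0,5); WM=2
i=2 t=7 v=7: → [5,10); WM=6; [0,5) fires=2
i=3 t=8 v=6: → [5,10); WM=7
i=4 t=6 v=7: → [5,10); WM=7
i=5 t=11 v=7: → [10,15); WM=10; [5,10) fires=2
i=6 t=6 v=3: DROP (t<10-1); WM=10
i=7 t=10 v=8: → [10,15); WM=10
i=8 t=13 v=9: → [10,15); WM=12
i=9 t=14 v=5: → [10,15); WM=13
i=10 t=8 v=6: DROP (t<13-1); WM=13
i=11 t=14 v=8: → [10,15); WM=13
i=12 t=14 v=9: → [10,15); WM=13
i=13 t=18 v=8: → [15,20); WM=17; [10,15) fires=4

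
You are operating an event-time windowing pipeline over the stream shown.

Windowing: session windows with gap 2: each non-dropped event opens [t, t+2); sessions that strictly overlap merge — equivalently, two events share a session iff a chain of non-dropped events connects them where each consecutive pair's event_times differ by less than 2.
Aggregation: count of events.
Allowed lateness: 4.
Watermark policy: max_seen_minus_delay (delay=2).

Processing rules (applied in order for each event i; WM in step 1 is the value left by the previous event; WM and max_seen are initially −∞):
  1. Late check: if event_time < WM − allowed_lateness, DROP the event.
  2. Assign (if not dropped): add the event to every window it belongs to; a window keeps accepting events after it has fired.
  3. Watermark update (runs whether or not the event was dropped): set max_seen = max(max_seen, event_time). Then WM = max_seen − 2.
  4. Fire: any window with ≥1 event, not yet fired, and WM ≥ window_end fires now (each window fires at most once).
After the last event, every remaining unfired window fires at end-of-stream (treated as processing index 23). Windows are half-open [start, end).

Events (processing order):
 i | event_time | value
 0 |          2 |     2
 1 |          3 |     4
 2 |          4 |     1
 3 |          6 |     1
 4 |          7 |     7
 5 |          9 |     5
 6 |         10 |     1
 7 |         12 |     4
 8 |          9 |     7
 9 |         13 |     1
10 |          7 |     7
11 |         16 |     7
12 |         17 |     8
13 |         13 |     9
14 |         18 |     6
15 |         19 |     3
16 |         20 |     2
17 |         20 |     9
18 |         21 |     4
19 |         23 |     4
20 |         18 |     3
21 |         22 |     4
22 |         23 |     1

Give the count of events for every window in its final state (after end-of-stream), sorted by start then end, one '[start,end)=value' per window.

[2,6)=3 [6,9)=3 [9,12)=3 [12,15)=3 [16,25)=11

i=0 t=2 v=2: → [2,4); WM=0
i=1 t=3 v=4: → [2,5); WM=1
i=2 t=4 v=1: → [2,6); WM=2
i=3 t=6 v=1: → [6,8); WM=4
i=4 t=7 v=7: → [6,9); WM=5
i=5 t=9 v=5: → [9,11); WM=7
i=6 t=10 v=1: → [9,12); WM=8
i=7 t=12 v=4: → [12,14); WM=10
i=8 t=9 v=7: → [9,12); WM=10
i=9 t=13 v=1: → [12,15); WM=11
i=10 t=7 v=7: → [6,9); WM=11
i=11 t=16 v=7: → [16,18); WM=14
i=12 t=17 v=8: → [16,19); WM=15
i=13 t=13 v=9: → [12,15); WM=15
i=14 t=18 v=6: → [16,20); WM=16
i=15 t=19 v=3: → [16,21); WM=17
i=16 t=20 v=2: → [16,22); WM=18
i=17 t=20 v=9: → [16,22); WM=18
i=18 t=21 v=4: → [16,23); WM=19
i=19 t=23 v=4: → [23,25); WM=21
i=20 t=18 v=3: → [16,23); WM=21
i=21 t=22 v=4: → [16,25); WM=21
i=22 t=23 v=1: → [16,25); WM=21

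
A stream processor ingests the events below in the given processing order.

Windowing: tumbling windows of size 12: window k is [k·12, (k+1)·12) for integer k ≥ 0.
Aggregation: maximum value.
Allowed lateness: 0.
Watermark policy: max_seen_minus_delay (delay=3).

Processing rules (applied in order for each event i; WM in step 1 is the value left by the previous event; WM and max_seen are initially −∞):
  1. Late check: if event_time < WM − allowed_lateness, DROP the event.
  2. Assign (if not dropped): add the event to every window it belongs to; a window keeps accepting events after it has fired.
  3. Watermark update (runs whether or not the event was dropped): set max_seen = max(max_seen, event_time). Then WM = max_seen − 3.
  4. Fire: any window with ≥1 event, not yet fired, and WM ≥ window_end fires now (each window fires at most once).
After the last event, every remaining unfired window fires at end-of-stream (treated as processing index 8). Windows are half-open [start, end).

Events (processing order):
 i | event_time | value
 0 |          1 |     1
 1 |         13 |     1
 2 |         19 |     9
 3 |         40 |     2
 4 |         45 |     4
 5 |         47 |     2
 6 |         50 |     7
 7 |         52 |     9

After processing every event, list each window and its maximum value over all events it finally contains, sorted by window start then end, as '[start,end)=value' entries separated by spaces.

[0,12)=1 [12,24)=9 [36,48)=4 [48,60)=9

i=0 t=1 v=1: → [0,12); WM=-2
i=1 t=13 v=1: → [12,24); WM=10
i=2 t=19 v=9: → [12,24); WM=16; [0,12) fires=1
i=3 t=40 v=2: → [36,48); WM=37; [12,24) fires=9
i=4 t=45 v=4: → [36,48); WM=42
i=5 t=47 v=2: → [36,48); WM=44
i=6 t=50 v=7: → [48,60); WM=47
i=7 t=52 v=9: → [48,60); WM=49; [36,48) fires=4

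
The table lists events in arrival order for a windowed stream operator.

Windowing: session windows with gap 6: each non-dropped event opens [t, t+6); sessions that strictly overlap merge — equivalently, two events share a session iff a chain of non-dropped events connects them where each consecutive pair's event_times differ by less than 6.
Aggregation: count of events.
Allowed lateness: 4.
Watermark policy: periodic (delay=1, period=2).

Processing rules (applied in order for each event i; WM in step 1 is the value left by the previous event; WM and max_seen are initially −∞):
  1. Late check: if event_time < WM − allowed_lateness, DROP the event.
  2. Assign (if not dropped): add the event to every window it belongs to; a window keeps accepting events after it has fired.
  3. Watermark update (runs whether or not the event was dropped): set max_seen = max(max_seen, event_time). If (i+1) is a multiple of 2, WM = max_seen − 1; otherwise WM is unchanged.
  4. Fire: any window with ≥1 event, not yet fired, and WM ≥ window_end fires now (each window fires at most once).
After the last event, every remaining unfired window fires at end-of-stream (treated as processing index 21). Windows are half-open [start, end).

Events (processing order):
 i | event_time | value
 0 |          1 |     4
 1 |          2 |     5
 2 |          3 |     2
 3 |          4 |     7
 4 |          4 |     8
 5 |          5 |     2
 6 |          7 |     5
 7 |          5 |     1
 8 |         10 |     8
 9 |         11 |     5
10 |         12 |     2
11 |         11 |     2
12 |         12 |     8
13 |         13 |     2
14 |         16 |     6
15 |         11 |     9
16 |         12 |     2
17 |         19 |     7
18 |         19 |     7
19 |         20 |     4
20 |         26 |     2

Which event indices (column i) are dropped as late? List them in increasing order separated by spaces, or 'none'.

none

i=0 t=1 v=4: → [1,7); WM=−∞
i=1 t=2 v=5: → [1,8); WM=1
i=2 t=3 v=2: → [1,9); WM=1
i=3 t=4 v=7: → [1,10); WM=3
i=4 t=4 v=8: → [1,10); WM=3
i=5 t=5 v=2: → [1,11); WM=4
i=6 t=7 v=5: → [1,13); WM=4
i=7 t=5 v=1: → [1,13); WM=6
i=8 t=10 v=8: → [1,16); WM=6
i=9 t=11 v=5: → [1,17); WM=10
i=10 t=12 v=2: → [1,18); WM=10
i=11 t=11 v=2: → [1,18); WM=11
i=12 t=12 v=8: → [1,18); WM=11
i=13 t=13 v=2: → [1,19); WM=12
i=14 t=16 v=6: → [1,22); WM=12
i=15 t=11 v=9: → [1,22); WM=15
i=16 t=12 v=2: → [1,22); WM=15
i=17 t=19 v=7: → [1,25); WM=18
i=18 t=19 v=7: → [1,25); WM=18
i=19 t=20 v=4: → [1,26); WM=19
i=20 t=26 v=2: → [26,32); WM=19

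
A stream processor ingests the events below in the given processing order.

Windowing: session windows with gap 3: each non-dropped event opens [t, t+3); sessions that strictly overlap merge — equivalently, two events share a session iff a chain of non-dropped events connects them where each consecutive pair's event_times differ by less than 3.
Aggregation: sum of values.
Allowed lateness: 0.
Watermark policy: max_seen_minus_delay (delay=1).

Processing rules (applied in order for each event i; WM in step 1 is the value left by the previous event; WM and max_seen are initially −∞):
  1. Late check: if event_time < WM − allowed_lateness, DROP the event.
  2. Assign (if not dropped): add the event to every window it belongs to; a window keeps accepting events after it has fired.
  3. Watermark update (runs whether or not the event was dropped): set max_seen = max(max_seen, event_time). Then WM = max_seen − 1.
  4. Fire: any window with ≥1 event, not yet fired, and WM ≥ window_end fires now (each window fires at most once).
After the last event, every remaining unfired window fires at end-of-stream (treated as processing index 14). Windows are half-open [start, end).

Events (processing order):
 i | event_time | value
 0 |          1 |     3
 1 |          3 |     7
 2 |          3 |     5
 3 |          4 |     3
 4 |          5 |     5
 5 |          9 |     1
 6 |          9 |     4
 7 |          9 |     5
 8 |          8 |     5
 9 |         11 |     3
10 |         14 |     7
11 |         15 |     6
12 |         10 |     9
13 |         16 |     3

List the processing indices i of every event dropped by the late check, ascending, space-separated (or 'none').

12

i=0 t=1 v=3: → [1,4); WM=0
i=1 t=3 v=7: → [1,6); WM=2
i=2 t=3 v=5: → [1,6); WM=2
i=3 t=4 v=3: → [1,7); WM=3
i=4 t=5 v=5: → [1,8); WM=4
i=5 t=9 v=1: → [9,12); WM=8
i=6 t=9 v=4: → [9,12); WM=8
i=7 t=9 v=5: → [9,12); WM=8
i=8 t=8 v=5: → [8,12); WM=8
i=9 t=11 v=3: → [8,14); WM=10
i=10 t=14 v=7: → [14,17); WM=13
i=11 t=15 v=6: → [14,18); WM=14
i=12 t=10 v=9: DROP (t<14-0); WM=14
i=13 t=16 v=3: → [14,19); WM=15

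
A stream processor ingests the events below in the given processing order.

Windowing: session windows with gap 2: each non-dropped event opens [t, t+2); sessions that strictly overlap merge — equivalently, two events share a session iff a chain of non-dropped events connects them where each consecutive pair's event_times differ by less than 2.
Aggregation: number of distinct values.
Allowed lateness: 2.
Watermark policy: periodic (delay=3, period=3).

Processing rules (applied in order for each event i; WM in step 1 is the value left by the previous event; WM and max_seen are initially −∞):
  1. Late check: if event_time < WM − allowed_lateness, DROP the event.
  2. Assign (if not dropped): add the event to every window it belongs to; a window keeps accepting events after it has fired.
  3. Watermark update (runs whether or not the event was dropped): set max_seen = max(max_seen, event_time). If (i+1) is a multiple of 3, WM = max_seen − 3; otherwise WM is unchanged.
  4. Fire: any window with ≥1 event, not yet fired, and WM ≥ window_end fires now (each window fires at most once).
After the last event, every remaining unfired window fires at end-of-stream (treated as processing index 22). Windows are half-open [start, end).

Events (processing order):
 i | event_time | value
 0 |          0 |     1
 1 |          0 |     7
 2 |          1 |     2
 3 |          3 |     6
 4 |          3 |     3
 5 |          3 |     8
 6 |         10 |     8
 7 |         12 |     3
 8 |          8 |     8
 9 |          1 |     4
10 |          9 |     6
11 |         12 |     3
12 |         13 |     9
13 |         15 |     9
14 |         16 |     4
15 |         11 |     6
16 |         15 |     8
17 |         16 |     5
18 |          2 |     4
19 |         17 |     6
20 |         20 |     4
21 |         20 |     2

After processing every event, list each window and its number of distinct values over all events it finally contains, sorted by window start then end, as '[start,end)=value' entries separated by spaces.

i=0 t=0 v=1: → [0,2); WM=−∞
i=1 t=0 v=7: → [0,2); WM=−∞
i=2 t=1 v=2: → [0,3); WM=-2
i=3 t=3 v=6: → [3,5); WM=-2
i=4 t=3 v=3: → [3,5); WM=-2
i=5 t=3 v=8: → [3,5); WM=0
i=6 t=10 v=8: → [10,12); WM=0
i=7 t=12 v=3: → [12,14); WM=0
i=8 t=8 v=8: → [8,10); WM=9
i=9 t=1 v=4: DROP (t<9-2); WM=9
i=10 t=9 v=6: → [8,12); WM=9
i=11 t=12 v=3: → [12,14); WM=9
i=12 t=13 v=9: → [12,15); WM=9
i=13 t=15 v=9: → [15,17); WM=9
i=14 t=16 v=4: → [15,18); WM=13
i=15 t=11 v=6: → [8,15); WM=13
i=16 t=15 v=8: → [15,18); WM=13
i=17 t=16 v=5: → [15,18); WM=13
i=18 t=2 v=4: DROP (t<13-2); WM=13
i=19 t=17 v=6: → [15,19); WM=13
i=20 t=20 v=4: → [20,22); WM=17
i=21 t=20 v=2: → [20,22); WM=17

[0,3)=3 [3,5)=3 [8,15)=4 [15,19)=5 [20,22)=2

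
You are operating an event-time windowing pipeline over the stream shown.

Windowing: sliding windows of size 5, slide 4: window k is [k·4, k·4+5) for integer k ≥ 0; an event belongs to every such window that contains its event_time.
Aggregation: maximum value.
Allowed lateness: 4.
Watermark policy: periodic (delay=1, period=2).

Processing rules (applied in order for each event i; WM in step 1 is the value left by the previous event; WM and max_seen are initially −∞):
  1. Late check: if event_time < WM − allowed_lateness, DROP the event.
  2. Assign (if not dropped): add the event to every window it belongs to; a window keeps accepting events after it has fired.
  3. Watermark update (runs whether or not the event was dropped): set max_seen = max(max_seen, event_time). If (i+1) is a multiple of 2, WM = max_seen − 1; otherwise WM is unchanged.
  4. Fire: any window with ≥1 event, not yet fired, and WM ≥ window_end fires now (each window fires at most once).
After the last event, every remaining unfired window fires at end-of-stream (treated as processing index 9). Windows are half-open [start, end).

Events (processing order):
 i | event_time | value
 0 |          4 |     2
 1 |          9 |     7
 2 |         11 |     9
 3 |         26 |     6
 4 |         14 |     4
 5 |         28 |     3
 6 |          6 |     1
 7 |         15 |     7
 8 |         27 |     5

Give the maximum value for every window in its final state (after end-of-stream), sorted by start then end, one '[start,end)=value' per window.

i=0 t=4 v=2: → [4,9),[0,5); WM=−∞
i=1 t=9 v=7: → [8,13); WM=8; [0,5) fires=2
i=2 t=11 v=9: → [8,13); WM=8
i=3 t=26 v=6: → [24,29); WM=25; [4,9) fires=2 [8,13) fires=9
i=4 t=14 v=4: DROP (t<25-4); WM=25
i=5 t=28 v=3: → [28,33),[24,29); WM=27
i=6 t=6 v=1: DROP (t<27-4); WM=27
i=7 t=15 v=7: DROP (t<27-4); WM=27
i=8 t=27 v=5: → [24,29); WM=27

[0,5)=2 [4,9)=2 [8,13)=9 [24,29)=6 [28,33)=3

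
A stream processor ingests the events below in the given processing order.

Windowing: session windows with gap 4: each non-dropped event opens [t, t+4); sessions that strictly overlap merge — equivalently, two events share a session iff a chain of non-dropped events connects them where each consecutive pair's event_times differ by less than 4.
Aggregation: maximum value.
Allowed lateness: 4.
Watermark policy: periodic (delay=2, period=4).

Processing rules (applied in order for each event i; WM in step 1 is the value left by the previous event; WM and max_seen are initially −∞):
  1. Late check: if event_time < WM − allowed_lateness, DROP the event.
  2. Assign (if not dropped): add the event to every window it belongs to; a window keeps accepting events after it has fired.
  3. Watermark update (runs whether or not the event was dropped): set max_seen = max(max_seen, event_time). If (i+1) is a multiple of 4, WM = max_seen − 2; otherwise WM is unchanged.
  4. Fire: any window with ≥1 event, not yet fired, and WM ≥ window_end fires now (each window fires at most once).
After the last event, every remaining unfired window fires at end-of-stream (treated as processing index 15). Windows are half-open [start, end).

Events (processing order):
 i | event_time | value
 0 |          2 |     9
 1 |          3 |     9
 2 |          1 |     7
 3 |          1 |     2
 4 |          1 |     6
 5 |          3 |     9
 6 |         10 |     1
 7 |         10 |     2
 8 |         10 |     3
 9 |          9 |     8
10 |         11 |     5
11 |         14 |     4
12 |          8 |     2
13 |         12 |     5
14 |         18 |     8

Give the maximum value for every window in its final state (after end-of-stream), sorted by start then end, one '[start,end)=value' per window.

[1,7)=9 [8,18)=8 [18,22)=8

i=0 t=2 v=9: → [2,6); WM=−∞
i=1 t=3 v=9: → [2,7); WM=−∞
i=2 t=1 v=7: → [1,7); WM=−∞
i=3 t=1 v=2: → [1,7); WM=1
i=4 t=1 v=6: → [1,7); WM=1
i=5 t=3 v=9: → [1,7); WM=1
i=6 t=10 v=1: → [10,14); WM=1
i=7 t=10 v=2: → [10,14); WM=8
i=8 t=10 v=3: → [10,14); WM=8
i=9 t=9 v=8: → [9,14); WM=8
i=10 t=11 v=5: → [9,15); WM=8
i=11 t=14 v=4: → [9,18); WM=12
i=12 t=8 v=2: → [8,18); WM=12
i=13 t=12 v=5: → [8,18); WM=12
i=14 t=18 v=8: → [18,22); WM=12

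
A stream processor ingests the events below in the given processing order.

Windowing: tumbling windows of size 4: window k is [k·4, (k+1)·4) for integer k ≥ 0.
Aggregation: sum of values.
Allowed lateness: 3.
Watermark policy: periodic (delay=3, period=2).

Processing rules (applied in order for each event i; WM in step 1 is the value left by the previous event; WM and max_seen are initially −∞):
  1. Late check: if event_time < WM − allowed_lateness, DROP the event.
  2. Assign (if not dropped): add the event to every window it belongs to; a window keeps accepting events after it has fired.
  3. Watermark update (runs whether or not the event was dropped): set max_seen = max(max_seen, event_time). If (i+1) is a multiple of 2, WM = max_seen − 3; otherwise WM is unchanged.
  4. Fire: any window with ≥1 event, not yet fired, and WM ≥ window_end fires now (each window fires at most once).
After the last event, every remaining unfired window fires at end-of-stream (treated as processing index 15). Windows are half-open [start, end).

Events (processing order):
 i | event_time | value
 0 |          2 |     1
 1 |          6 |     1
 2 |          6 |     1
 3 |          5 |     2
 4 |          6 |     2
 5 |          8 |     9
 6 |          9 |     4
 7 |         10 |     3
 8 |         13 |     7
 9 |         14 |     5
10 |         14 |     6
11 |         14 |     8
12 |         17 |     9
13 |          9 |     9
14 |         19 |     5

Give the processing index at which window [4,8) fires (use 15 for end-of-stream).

9

i=0 t=2 v=1: → [0,4); WM=−∞
i=1 t=6 v=1: → [4,8); WM=3
i=2 t=6 v=1: → [4,8); WM=3
i=3 t=5 v=2: → [4,8); WM=3
i=4 t=6 v=2: → [4,8); WM=3
i=5 t=8 v=9: → [8,12); WM=5; [0,4) fires=1
i=6 t=9 v=4: → [8,12); WM=5
i=7 t=10 v=3: → [8,12); WM=7
i=8 t=13 v=7: → [12,16); WM=7
i=9 t=14 v=5: → [12,16); WM=11; [4,8) fires=6
i=10 t=14 v=6: → [12,16); WM=11
i=11 t=14 v=8: → [12,16); WM=11
i=12 t=17 v=9: → [16,20); WM=11
i=13 t=9 v=9: → [8,12); WM=14; [8,12) fires=25
i=14 t=19 v=5: → [16,20); WM=14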